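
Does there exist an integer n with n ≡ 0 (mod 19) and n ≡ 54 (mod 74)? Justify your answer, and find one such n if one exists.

n = 646

The moduli 19 and 74 are coprime, so by the Chinese Remainder Theorem a unique solution modulo 1406 exists.
Write n = 0 + 19t and require 0 + 19t ≡ 54 (mod 74), i.e. 19t ≡ 54 (mod 74).
To invert 19 modulo 74: 74 = 3·19 + 17, 19 = 1·17 + 2, 17 = 8·2 + 1, 2 = 2·1 + 0, and unwinding, 1 = 17 − 8·2 = 17 − 8·(19 − 1·17) = −8·19 + 9·17 = −8·19 + 9·(74 − 3·19) = 9·74 − 35·19. Thus 19⁻¹ ≡ -35 ≡ 39 (mod 74).
Multiplying by 39: t ≡ 39·54 = 2106 ≡ 34 (mod 74).
With t = 34: n = 0 + 19·34 = 646.
Verify: 646 = 34·19 + 0 and 646 = 8·74 + 54. ✓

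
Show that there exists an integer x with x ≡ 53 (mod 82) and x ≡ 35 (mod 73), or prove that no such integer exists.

x = 5875

gcd(82, 73) = 1, so the Chinese Remainder Theorem guarantees exactly one residue class mod 5986 satisfying both.
Write x = 53 + 82t and require 53 + 82t ≡ 35 (mod 73), i.e. 82t ≡ 55 (mod 73).
82 ≡ 9 (mod 73), so this reads 9t ≡ 55 (mod 73). Since 9·65 = 585 = 8·73 + 1, the inverse of 9 mod 73 is 65.
Multiplying by 65: t ≡ 65·55 = 3575 ≡ 71 (mod 73).
Taking t = 71 gives x = 53 + 82·71 = 5875.
Indeed 5875 ≡ 53 (mod 82) and 5875 ≡ 35 (mod 73).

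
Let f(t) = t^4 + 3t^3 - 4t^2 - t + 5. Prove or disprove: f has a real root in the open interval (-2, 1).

f(-2) = -17 and f(1) = 4, which have opposite signs.
As a polynomial, f is continuous on every closed interval.
By the Intermediate Value Theorem f must vanish at some point of (-2, 1).

Yes, f has a root in the interval.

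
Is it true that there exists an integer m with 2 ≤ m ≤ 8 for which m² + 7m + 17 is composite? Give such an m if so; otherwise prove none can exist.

At m = 5: 5² + 7·5 + 17 = 77 = 7·11, which is composite.

m = 5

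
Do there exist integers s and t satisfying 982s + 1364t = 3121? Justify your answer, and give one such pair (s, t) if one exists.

gcd(982, 1364) = 2, so every integer of the form 982s + 1364t is a multiple of 2.
But 3121 = 2·1560 + 1, so 2 ∤ 3121.
Hence no integers s, t satisfy the equation.

No such integers exist.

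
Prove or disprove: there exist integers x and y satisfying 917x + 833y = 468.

gcd(917, 833) = 7, so every integer of the form 917x + 833y is a multiple of 7.
But 468 is not a multiple of 7 (it leaves remainder 6).
So the equation is unsolvable over ℤ.

No such integers exist.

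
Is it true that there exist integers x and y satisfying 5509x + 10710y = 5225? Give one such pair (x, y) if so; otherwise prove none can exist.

No, no such integers exist.

Any value of 5509x + 10710y is a multiple of gcd(5509, 10710) = 7.
But 5225 = 7·746 + 3, so 7 ∤ 5225.
Therefore 5509x + 10710y = 5225 has no solution in integers.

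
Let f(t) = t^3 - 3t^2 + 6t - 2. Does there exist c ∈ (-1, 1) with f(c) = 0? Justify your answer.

Yes, such a c exists.

f(-1) = -12 and f(1) = 2, which have opposite signs.
f is continuous everywhere (it is a polynomial), in particular on [-1, 1].
By the Intermediate Value Theorem, f takes the value 0 somewhere in the open interval.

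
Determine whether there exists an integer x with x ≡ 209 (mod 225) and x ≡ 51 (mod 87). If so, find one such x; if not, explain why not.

Reduce both congruences modulo 3, which divides 225 and 87: they say x ≡ 209 (mod 3) and x ≡ 51 (mod 3).
These are incompatible: 209 − 51 = 158 is not divisible by 3.
So no integer satisfies both congruences.

No, no such integer exists.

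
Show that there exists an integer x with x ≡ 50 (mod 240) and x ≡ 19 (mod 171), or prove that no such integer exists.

gcd(240, 171) = 3. If x ≡ 50 (mod 240) and x ≡ 19 (mod 171), then x ≡ 50 (mod 3) and x ≡ 19 (mod 3).
However 50 ≡ 2 and 19 ≡ 1 (mod 3), and 2 ≠ 1.
So no integer satisfies both congruences.

No such integer exists.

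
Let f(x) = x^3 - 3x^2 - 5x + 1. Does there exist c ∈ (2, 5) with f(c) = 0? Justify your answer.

f(2) = -13 and f(5) = 26, which have opposite signs.
f is continuous everywhere (it is a polynomial), in particular on [2, 5].
The Intermediate Value Theorem then guarantees some c ∈ (2, 5) with f(c) = 0.

Such a root exists.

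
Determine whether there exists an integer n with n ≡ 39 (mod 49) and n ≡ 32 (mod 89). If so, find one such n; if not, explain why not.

gcd(49, 89) = 1, so the Chinese Remainder Theorem guarantees exactly one residue class mod 4361 satisfying both.
Write n = 39 + 49t and require 39 + 49t ≡ 32 (mod 89), i.e. 49t ≡ 82 (mod 89).
To invert 49 modulo 89: 89 = 1·49 + 40, 49 = 1·40 + 9, 40 = 4·9 + 4, 9 = 2·4 + 1, 4 = 4·1 + 0, and unwinding, 1 = 9 − 2·4 = 9 − 2·(40 − 4·9) = −2·40 + 9·9 = −2·40 + 9·(49 − 1·40) = 9·49 − 11·40 = 9·49 − 11·(89 − 1·49) = −11·89 + 20·49. Thus 49⁻¹ ≡ 20 (mod 89).
Multiplying by 20: t ≡ 20·82 = 1640 ≡ 38 (mod 89).
With t = 38: n = 39 + 49·38 = 1901.
Verify: 1901 = 38·49 + 39 and 1901 = 21·89 + 32. ✓

n = 1901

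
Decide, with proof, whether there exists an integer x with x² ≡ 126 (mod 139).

No such integer exists.

139 is prime, so by Euler's criterion 126 is a square mod 139 iff 126^((139−1)/2) = 126^69 ≡ 1 (mod 139).
Squaring successively (mod 139): 126^2 = 15876 ≡ 30; 126^4 ≡ 30² = 900 ≡ 66; 126^8 ≡ 66² = 4356 ≡ 47; 126^16 ≡ 47² = 2209 ≡ 124; 126^32 ≡ 124² = 15376 ≡ 86; 126^64 ≡ 86² = 7396 ≡ 29.
Since 69 = 64 + 4 + 1, 126^69 ≡ 29 · 66 · 126; multiplying out mod 139: 29·66 = 1914 ≡ 107, then 107·126 = 13482 ≡ 138. Thus 126^69 ≡ 138 ≡ −1 (mod 139).
By Euler's criterion 126 is a quadratic non-residue mod 139: no x satisfies x² ≡ 126 (mod 139).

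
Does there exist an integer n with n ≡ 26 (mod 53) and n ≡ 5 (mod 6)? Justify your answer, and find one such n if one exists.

n = 185

The moduli 53 and 6 are coprime, so by the Chinese Remainder Theorem a unique solution modulo 318 exists.
Any solution of the first congruence is n = 26 + 53t; substituting into the second, 53t ≡ 5 − 26 ≡ 3 (mod 6).
53 ≡ 5 (mod 6), so this reads 5t ≡ 3 (mod 6). To invert 5 modulo 6: 6 = 1·5 + 1, 5 = 5·1 + 0, and unwinding, 1 = 6 − 1·5. Thus 5⁻¹ ≡ -1 ≡ 5 (mod 6).
Multiplying by 5: t ≡ 5·3 = 15 ≡ 3 (mod 6).
With t = 3: n = 26 + 53·3 = 185.
Indeed 185 ≡ 26 (mod 53) and 185 ≡ 5 (mod 6).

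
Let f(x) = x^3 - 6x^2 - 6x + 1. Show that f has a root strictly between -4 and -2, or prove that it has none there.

The endpoint values f(-4) = -135 and f(-2) = -19 are both negative. Claim: f(x) < 0 for every x in (-4, -2).
Shift to the endpoint -2: with x = -2 − u (0 < u < 2), one computes f(-2 − u) = -u^3 - 12u^2 - 30u - 19.
The nonzero coefficients here are all negative, so for u > 0 every term is negative (or zero), and the constant term -19 is strictly negative.
Therefore f(x) < 0 throughout (-4, -2), and f has no zero there.

f has no root in that interval.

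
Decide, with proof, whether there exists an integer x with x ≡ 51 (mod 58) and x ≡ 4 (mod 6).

gcd(58, 6) = 2. If x ≡ 51 (mod 58) and x ≡ 4 (mod 6), then x ≡ 51 (mod 2) and x ≡ 4 (mod 2).
But 51 mod 2 = 1 while 4 mod 2 = 0, a contradiction.
Hence the system has no solution.

There is no such integer.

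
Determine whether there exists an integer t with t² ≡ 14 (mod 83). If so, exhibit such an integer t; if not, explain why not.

No such integer exists.

Apply Euler's criterion with the prime 83: 14 is a quadratic residue iff 14^41 ≡ 1 (mod 83), and a non-residue iff it is ≡ −1.
Repeated squaring mod 83: 14^2 = 196 ≡ 30; 14^4 ≡ 30² = 900 ≡ 70; 14^8 ≡ 70² = 4900 ≡ 3; 14^16 ≡ 3² = 9 ≡ 9; 14^32 ≡ 9² = 81 ≡ 81.
Since 41 = 32 + 8 + 1, 14^41 ≡ 81 · 3 · 14; multiplying out mod 83: 81·3 = 243 ≡ 77, then 77·14 = 1078 ≡ 82. Thus 14^41 ≡ 82 ≡ −1 (mod 83).
By Euler's criterion 14 is a quadratic non-residue mod 83: no t satisfies t² ≡ 14 (mod 83).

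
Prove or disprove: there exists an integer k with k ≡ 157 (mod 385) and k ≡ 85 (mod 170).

gcd(385, 170) = 5. If k ≡ 157 (mod 385) and k ≡ 85 (mod 170), then k ≡ 157 (mod 5) and k ≡ 85 (mod 5).
However 157 ≡ 2 and 85 ≡ 0 (mod 5), and 2 ≠ 0.
Hence the system has no solution.

No such integer exists.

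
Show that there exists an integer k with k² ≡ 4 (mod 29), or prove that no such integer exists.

Take k = 2. Then 2² = 4, and since 0 ≤ 4 < 29 this is already reduced: 2² ≡ 4 (mod 29).

k = 2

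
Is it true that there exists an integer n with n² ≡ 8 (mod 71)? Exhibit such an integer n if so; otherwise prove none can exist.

n = 47

n = 47 works: 47² = 2209, and 2209 − 8 = 2201 = 31·71.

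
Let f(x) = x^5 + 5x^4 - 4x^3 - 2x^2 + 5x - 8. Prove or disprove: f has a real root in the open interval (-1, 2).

f(-1) = -7 and f(2) = 74, which have opposite signs.
f is continuous everywhere (it is a polynomial), in particular on [-1, 2].
By the Intermediate Value Theorem f must vanish at some point of (-1, 2).

Yes, f has a root in the interval.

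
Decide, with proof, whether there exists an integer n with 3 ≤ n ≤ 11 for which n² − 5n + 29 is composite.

n = 6

At n = 6: 6² − 5·6 + 29 = 35 = 5·7, which is composite.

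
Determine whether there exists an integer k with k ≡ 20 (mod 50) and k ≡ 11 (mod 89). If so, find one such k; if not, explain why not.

Since 50 and 89 share no common factor, CRT says the pair of congruences has a solution (unique mod 4450).
Write k = 20 + 50t and require 20 + 50t ≡ 11 (mod 89), i.e. 50t ≡ 80 (mod 89).
Invert 50 mod 89 by the Euclidean algorithm: 89 = 1·50 + 39, 50 = 1·39 + 11, 39 = 3·11 + 6, 11 = 1·6 + 5, 6 = 1·5 + 1, 5 = 5·1 + 0; back-substituting, 1 = 6 − 1·5 = 6 − (11 − 1·6) = −11 + 2·6 = −11 + 2·(39 − 3·11) = 2·39 − 7·11 = 2·39 − 7·(50 − 1·39) = −7·50 + 9·39 = −7·50 + 9·(89 − 1·50) = 9·89 − 16·50. Hence 50·(-16) ≡ 1, so 50⁻¹ ≡ -16 ≡ 73 (mod 89).
Multiplying by 73: t ≡ 73·80 = 5840 ≡ 55 (mod 89).
With t = 55: k = 20 + 50·55 = 2770.
Indeed 2770 ≡ 20 (mod 50) and 2770 ≡ 11 (mod 89).

k = 2770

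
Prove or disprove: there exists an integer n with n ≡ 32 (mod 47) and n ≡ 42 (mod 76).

n = 878

The moduli 47 and 76 are coprime, so by the Chinese Remainder Theorem a unique solution modulo 3572 exists.
Any solution of the first congruence is n = 32 + 47t; substituting into the second, 47t ≡ 42 − 32 ≡ 10 (mod 76).
To invert 47 modulo 76: 76 = 1·47 + 29, 47 = 1·29 + 18, 29 = 1·18 + 11, 18 = 1·11 + 7, 11 = 1·7 + 4, 7 = 1·4 + 3, 4 = 1·3 + 1, 3 = 3·1 + 0, and unwinding, 1 = 4 − 1·3 = 4 − (7 − 1·4) = −7 + 2·4 = −7 + 2·(11 − 1·7) = 2·11 − 3·7 = 2·11 − 3·(18 − 1·11) = −3·18 + 5·11 = −3·18 + 5·(29 − 1·18) = 5·29 − 8·18 = 5·29 − 8·(47 − 1·29) = −8·47 + 13·29 = −8·47 + 13·(76 − 1·47) = 13·76 − 21·47. Thus 47⁻¹ ≡ -21 ≡ 55 (mod 76).
Multiplying by 55: t ≡ 55·10 = 550 ≡ 18 (mod 76).
With t = 18: n = 32 + 47·18 = 878.
Indeed 878 ≡ 32 (mod 47) and 878 ≡ 42 (mod 76).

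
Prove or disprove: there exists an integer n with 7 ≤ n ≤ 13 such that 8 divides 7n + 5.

n = 13

For n = 7, 8, …, 12 the values 54, 61, 68, 75, 82, 89 are not multiples of 8. Try n = 13: 7·13 + 5 = 96 = 12·8, which is divisible by 8.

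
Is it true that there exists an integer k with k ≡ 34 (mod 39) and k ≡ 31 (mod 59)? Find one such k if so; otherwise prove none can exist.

k = 385

gcd(39, 59) = 1, so the Chinese Remainder Theorem guarantees exactly one residue class mod 2301 satisfying both.
Write k = 34 + 39t and require 34 + 39t ≡ 31 (mod 59), i.e. 39t ≡ 56 (mod 59).
Invert 39 mod 59 by the Euclidean algorithm: 59 = 1·39 + 20, 39 = 1·20 + 19, 20 = 1·19 + 1, 19 = 19·1 + 0; back-substituting, 1 = 20 − 1·19 = 20 − (39 − 1·20) = −39 + 2·20 = −39 + 2·(59 − 1·39) = 2·59 − 3·39. Hence 39·(-3) ≡ 1, so 39⁻¹ ≡ -3 ≡ 56 (mod 59).
Therefore t ≡ 56·56 = 3136 ≡ 9 (mod 59).
Taking t = 9 gives k = 34 + 39·9 = 385.
Check: 385 mod 39 = 34, 385 mod 59 = 31. ✓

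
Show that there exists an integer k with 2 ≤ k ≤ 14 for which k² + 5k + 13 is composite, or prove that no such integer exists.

At k = 8: 8² + 5·8 + 13 = 117 = 3·39, which is composite.

k = 8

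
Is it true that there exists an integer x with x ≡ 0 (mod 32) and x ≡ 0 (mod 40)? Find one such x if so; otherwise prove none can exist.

Here gcd(32, 40) = 8, and both 0 and 0 leave remainder 0 mod 8, so the system is consistent.
In fact x = 0 itself already satisfies 0 mod 40 = 0.
Verify: 0 = 0·32 + 0 and 0 = 0·40 + 0. ✓

x = 0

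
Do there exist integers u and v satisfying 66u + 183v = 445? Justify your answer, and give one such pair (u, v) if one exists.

There are no such integers.

gcd(66, 183) = 3, so every integer of the form 66u + 183v is a multiple of 3.
However 445 leaves remainder 1 on division by 3.
Therefore 66u + 183v = 445 has no solution in integers.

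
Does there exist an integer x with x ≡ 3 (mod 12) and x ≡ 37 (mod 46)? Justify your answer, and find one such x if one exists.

gcd(12, 46) = 2. A simultaneous solution exists iff 3 ≡ 37 (mod 2); here 3 mod 2 = 1 = 37 mod 2, so it does.
Write x = 3 + 12t. Then 12t ≡ 37 − 3 ≡ 34 (mod 46); dividing through by 2 gives 6t ≡ 17 (mod 23).
Note 6·4 = 24 ≡ 1 (mod 23) (as 24 − 1 = 1·23), so 6⁻¹ ≡ 4.
Therefore t ≡ 4·17 = 68 ≡ 22 (mod 23).
Then x = 3 + 12·22 = 267.
Indeed 267 ≡ 3 (mod 12) and 267 ≡ 37 (mod 46).

x = 267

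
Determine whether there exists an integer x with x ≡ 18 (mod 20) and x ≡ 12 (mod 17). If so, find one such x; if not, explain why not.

Since 20 and 17 share no common factor, CRT says the pair of congruences has a solution (unique mod 340).
Write x = 18 + 20t and require 18 + 20t ≡ 12 (mod 17), i.e. 20t ≡ 11 (mod 17).
20 ≡ 3 (mod 17), so this reads 3t ≡ 11 (mod 17). Note 3·6 = 18 ≡ 1 (mod 17) (as 18 − 1 = 1·17), so 3⁻¹ ≡ 6.
Multiplying by 6: t ≡ 6·11 = 66 ≡ 15 (mod 17).
With t = 15: x = 18 + 20·15 = 318.
Verify: 318 = 15·20 + 18 and 318 = 18·17 + 12. ✓

x = 318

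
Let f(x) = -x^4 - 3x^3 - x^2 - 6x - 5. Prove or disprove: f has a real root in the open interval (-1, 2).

Yes, f has a root in the interval.

f(-1) = 2 and f(2) = -61, which have opposite signs.
Since f is a polynomial it is continuous on [-1, 2].
By the Intermediate Value Theorem f must vanish at some point of (-1, 2).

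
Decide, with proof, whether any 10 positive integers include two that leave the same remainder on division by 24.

Consider the 10 integers 86, 87, …, 95. They lie in distinct residue classes modulo 24, since 10 ≤ 24.
So no two of them leave the same remainder on division by 24; the claim fails for this set.

No; for instance {86, 87, 88, 89, 90, 91, 92, 93, 94, 95} is a counterexample.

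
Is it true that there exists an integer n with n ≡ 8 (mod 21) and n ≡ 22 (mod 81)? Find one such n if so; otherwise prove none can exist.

gcd(21, 81) = 3. If n ≡ 8 (mod 21) and n ≡ 22 (mod 81), then n ≡ 8 (mod 3) and n ≡ 22 (mod 3).
But 8 mod 3 = 2 while 22 mod 3 = 1, a contradiction.
Hence the system has no solution.

No such integer exists.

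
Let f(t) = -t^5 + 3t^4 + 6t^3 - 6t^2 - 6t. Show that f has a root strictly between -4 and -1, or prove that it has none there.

Such a root exists.

f(-4) = 1336 and f(-1) = -2, which have opposite signs.
f is continuous everywhere (it is a polynomial), in particular on [-4, -1].
By the Intermediate Value Theorem f must vanish at some point of (-4, -1).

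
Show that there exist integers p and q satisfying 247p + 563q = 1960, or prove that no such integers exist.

Since gcd(247, 563) = 1, every integer is an integer combination of 247 and 563.
Euclidean algorithm: 563 = 2·247 + 69, 247 = 3·69 + 40, 69 = 1·40 + 29, 40 = 1·29 + 11, 29 = 2·11 + 7, 11 = 1·7 + 4, 7 = 1·4 + 3, 4 = 1·3 + 1, 3 = 3·1 + 0.
Unwinding: 1 = 4 − 1·3 = 4 − (7 − 1·4) = −7 + 2·4 = −7 + 2·(11 − 1·7) = 2·11 − 3·7 = 2·11 − 3·(29 − 2·11) = −3·29 + 8·11 = −3·29 + 8·(40 − 1·29) = 8·40 − 11·29 = 8·40 − 11·(69 − 1·40) = −11·69 + 19·40 = −11·69 + 19·(247 − 3·69) = 19·247 − 68·69 = 19·247 − 68·(563 − 2·247) = −68·563 + 155·247, i.e. 247·155 + 563·(-68) = 1.
Times 1960: 247·303800 + 563·(-133280) = 1960, so (303800, -133280) solves it.
The general solution is p = 303800 + 563k, q = -133280 − 247k; taking k = -539 gives the smaller pair p = 343, q = -147.
Indeed 247·343 + 563·(-147) = 84721 − 82761 = 1960.

p = 343, q = -147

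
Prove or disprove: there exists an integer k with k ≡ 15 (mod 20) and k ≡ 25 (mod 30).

k = 55

The moduli are not coprime: gcd(20, 30) = 10. Compatibility requires 10 ∣ (25 − 15) = 10, which holds, so solutions exist.
The integers ≡ 15 (mod 20) are 15, 35, 55, …; their remainders mod 30 are 15, 5, 25, so k = 55 is the first that is ≡ 25 (mod 30).
Check: 55 mod 20 = 15, 55 mod 30 = 25. ✓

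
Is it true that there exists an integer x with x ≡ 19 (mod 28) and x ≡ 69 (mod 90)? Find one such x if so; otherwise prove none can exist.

The moduli are not coprime: gcd(28, 90) = 2. Compatibility requires 2 ∣ (69 − 19) = 50, which holds, so solutions exist.
The integers ≡ 19 (mod 28) are 19, 47, 75, 103, 131, 159, …; their remainders mod 90 are 19, 47, 75, 13, 41, 69, so x = 159 is the first that is ≡ 69 (mod 90).
Check: 159 mod 28 = 19, 159 mod 90 = 69. ✓

x = 159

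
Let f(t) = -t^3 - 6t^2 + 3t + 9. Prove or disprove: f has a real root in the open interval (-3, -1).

Yes, f has a root in the interval.

f(-3) = -27 and f(-1) = 1, which have opposite signs.
Since f is a polynomial it is continuous on [-3, -1].
By the Intermediate Value Theorem f must vanish at some point of (-3, -1).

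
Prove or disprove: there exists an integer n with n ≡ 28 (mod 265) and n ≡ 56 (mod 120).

gcd(265, 120) = 5. If n ≡ 28 (mod 265) and n ≡ 56 (mod 120), then n ≡ 28 (mod 5) and n ≡ 56 (mod 5).
These are incompatible: 28 − 56 = -28 is not divisible by 5.
Hence the system has no solution.

No, no such integer exists.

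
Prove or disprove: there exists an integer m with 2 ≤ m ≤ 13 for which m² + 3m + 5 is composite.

At m = 5: 5² + 3·5 + 5 = 45 = 3·15, which is composite.

m = 5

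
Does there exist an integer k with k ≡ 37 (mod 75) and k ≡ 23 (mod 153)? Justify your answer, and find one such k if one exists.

Both moduli are multiples of 3 = gcd(75, 153), so any solution would satisfy k ≡ 37 and k ≡ 23 modulo 3 simultaneously.
These are incompatible: 37 − 23 = 14 is not divisible by 3.
Hence the system has no solution.

There is no such integer.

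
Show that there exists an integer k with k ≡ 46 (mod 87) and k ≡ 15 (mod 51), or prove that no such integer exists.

No such integer exists.

Both moduli are multiples of 3 = gcd(87, 51), so any solution would satisfy k ≡ 46 and k ≡ 15 modulo 3 simultaneously.
These are incompatible: 46 − 15 = 31 is not divisible by 3.
So no integer satisfies both congruences.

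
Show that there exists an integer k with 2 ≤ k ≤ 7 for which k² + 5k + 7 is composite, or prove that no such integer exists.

k = 7

At k = 7: 7² + 5·7 + 7 = 91 = 7·13, which is composite.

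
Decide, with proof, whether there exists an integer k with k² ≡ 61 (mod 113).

k = 20

Take k = 20. Then 20² = 400 = 3·113 + 61, so 20² ≡ 61 (mod 113).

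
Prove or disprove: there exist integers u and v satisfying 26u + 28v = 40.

u = 8, v = -6

Since gcd(26, 28) = 2 and 40 = 2·20, Bézout's identity guarantees a solution.
Dividing through by 2 reduces the equation to 13u + 14v = 20.
Dividing repeatedly: 14 = 1·13 + 1, 13 = 13·1 + 0.
Unwinding: 1 = 14 − 1·13, i.e. 13·(-1) + 14·1 = 1.
Multiplying through by 20: u = (-1)·20 = -20, v = 1·20 = 20 is a solution.
Adding 2·14 to u and subtracting 2·13 from v gives the tidier solution (8, -6).
Indeed 26·8 + 28·(-6) = 208 − 168 = 40.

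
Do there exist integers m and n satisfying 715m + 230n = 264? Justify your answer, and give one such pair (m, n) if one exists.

gcd(715, 230) = 5, so every integer of the form 715m + 230n is a multiple of 5.
However 264 leaves remainder 4 on division by 5.
Hence no integers m, n satisfy the equation.

There are no such integers.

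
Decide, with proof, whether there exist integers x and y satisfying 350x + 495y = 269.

Any value of 350x + 495y is a multiple of gcd(350, 495) = 5.
But 269 is not a multiple of 5 (it leaves remainder 4).
Hence no integers x, y satisfy the equation.

No such integers exist.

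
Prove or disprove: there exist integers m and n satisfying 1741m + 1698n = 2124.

m = 1392, n = -1426

Since gcd(1741, 1698) = 1, every integer is an integer combination of 1741 and 1698.
Run the Euclidean algorithm on 1741 and 1698: 1741 = 1·1698 + 43, 1698 = 39·43 + 21, 43 = 2·21 + 1, 21 = 21·1 + 0.
Back-substituting, 1 = 43 − 2·21 = 43 − 2·(1698 − 39·43) = −2·1698 + 79·43 = −2·1698 + 79·(1741 − 1·1698) = 79·1741 − 81·1698; that is, 1741·79 + 1698·(-81) = 1.
Times 2124: 1741·167796 + 1698·(-172044) = 2124, so (167796, -172044) solves it.
The general solution is m = 167796 + 1698k, n = -172044 − 1741k; taking k = -98 gives the smaller pair m = 1392, n = -1426.
Indeed 1741·1392 + 1698·(-1426) = 2423472 − 2421348 = 2124.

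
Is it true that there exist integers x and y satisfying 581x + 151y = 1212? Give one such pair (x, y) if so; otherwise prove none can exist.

x = 118, y = -446

Since gcd(581, 151) = 1, every integer is an integer combination of 581 and 151.
Euclidean algorithm: 581 = 3·151 + 128, 151 = 1·128 + 23, 128 = 5·23 + 13, 23 = 1·13 + 10, 13 = 1·10 + 3, 10 = 3·3 + 1, 3 = 3·1 + 0.
Working back up the chain: 1 = 10 − 3·3 = 10 − 3·(13 − 1·10) = −3·13 + 4·10 = −3·13 + 4·(23 − 1·13) = 4·23 − 7·13 = 4·23 − 7·(128 − 5·23) = −7·128 + 39·23 = −7·128 + 39·(151 − 1·128) = 39·151 − 46·128 = 39·151 − 46·(581 − 3·151) = −46·581 + 177·151. So 581·(-46) + 151·177 = 1.
Multiplying through by 1212: x = (-46)·1212 = -55752, y = 177·1212 = 214524 is a solution.
Shifting by a multiple of (151, −581) keeps it a solution: x = -55752 + 370·151 = 118, y = 214524 − 370·581 = -446.
Indeed 581·118 + 151·(-446) = 68558 − 67346 = 1212.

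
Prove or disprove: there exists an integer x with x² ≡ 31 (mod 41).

Take x = 20. Then 20² = 400 = 9·41 + 31, so 20² ≡ 31 (mod 41).

x = 20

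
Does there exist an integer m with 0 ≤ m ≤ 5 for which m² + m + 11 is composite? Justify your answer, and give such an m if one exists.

There is no such integer m in that range.

The values for m = 0, 1, …, 5 are 11, 13, 17, 23, 31, 41, and each of these is prime.
So no value in the range makes the expression composite.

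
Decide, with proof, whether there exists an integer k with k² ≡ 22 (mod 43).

There is no such integer.

43 is prime, so by Euler's criterion 22 is a square mod 43 iff 22^((43−1)/2) = 22^21 ≡ 1 (mod 43).
Repeated squaring mod 43: 22^2 = 484 ≡ 11; 22^4 ≡ 11² = 121 ≡ 35; 22^8 ≡ 35² = 1225 ≡ 21; 22^16 ≡ 21² = 441 ≡ 11.
Since 21 = 16 + 4 + 1, 22^21 ≡ 11 · 35 · 22; multiplying out mod 43: 11·35 = 385 ≡ 41, then 41·22 = 902 ≡ 42. Thus 22^21 ≡ 42 ≡ −1 (mod 43).
The value −1 means 22 is a non-residue modulo 43, so k² ≡ 22 (mod 43) is impossible.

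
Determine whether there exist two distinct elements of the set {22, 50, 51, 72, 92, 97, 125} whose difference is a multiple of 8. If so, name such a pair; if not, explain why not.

Reduce each element modulo 8: 22↦6, 50↦2, 51↦3, 72↦0, 92↦4, 97↦1, 125↦5.
These 7 residues are pairwise different, hence no difference of two elements is divisible by 8.

There is no such pair.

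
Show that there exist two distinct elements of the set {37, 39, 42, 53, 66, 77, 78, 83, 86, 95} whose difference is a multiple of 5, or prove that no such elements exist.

37 mod 5 = 2 and 42 mod 5 = 2, so 42 − 37 = 5 = 1·5.

Yes: 37 and 42.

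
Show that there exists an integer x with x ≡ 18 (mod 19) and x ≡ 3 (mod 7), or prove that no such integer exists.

x = 94

The moduli 19 and 7 are coprime, so by the Chinese Remainder Theorem a unique solution modulo 133 exists.
Any solution of the first congruence is x = 18 + 19t; substituting into the second, 19t ≡ 3 − 18 ≡ 6 (mod 7).
19 ≡ 5 (mod 7), so this reads 5t ≡ 6 (mod 7). Since 5·3 = 15 = 2·7 + 1, the inverse of 5 mod 7 is 3.
Therefore t ≡ 3·6 = 18 ≡ 4 (mod 7).
Taking t = 4 gives x = 18 + 19·4 = 94.
Verify: 94 = 4·19 + 18 and 94 = 13·7 + 3. ✓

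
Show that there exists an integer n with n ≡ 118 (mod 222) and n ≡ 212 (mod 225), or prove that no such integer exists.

There is no such integer.

Both moduli are multiples of 3 = gcd(222, 225), so any solution would satisfy n ≡ 118 and n ≡ 212 modulo 3 simultaneously.
These are incompatible: 118 − 212 = -94 is not divisible by 3.
Hence the system has no solution.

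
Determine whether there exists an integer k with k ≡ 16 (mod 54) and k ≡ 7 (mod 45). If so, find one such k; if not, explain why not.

k = 232

Here gcd(54, 45) = 9, and both 16 and 7 leave remainder 7 mod 9, so the system is consistent.
List candidates k ≡ 16 (mod 54): 16, 70, 124, 178, 232. Modulo 45 these are 16, 25, 34, 43, 7; 232 gives 7 as required.
Check: 232 mod 54 = 16, 232 mod 45 = 7. ✓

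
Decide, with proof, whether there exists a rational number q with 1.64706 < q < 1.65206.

q = 33/20

Multiplying by 20: 20·1.64706 = 32.94120 and 20·1.65206 = 33.04120, so the integer 33 lies strictly between them.
Dividing back, 1.64706 < 33/20 < 1.65206, and 33/20 is rational.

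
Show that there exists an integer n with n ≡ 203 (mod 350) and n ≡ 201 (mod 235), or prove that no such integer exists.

No such integer exists.

gcd(350, 235) = 5. If n ≡ 203 (mod 350) and n ≡ 201 (mod 235), then n ≡ 203 (mod 5) and n ≡ 201 (mod 5).
These are incompatible: 203 − 201 = 2 is not divisible by 5.
Therefore no such n exists.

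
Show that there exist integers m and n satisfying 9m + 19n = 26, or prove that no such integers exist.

Since gcd(9, 19) = 1, every integer is an integer combination of 9 and 19.
Euclidean algorithm: 19 = 2·9 + 1, 9 = 9·1 + 0.
Working back up the chain: 1 = 19 − 2·9. So 9·(-2) + 19·1 = 1.
Times 26: 9·(-52) + 19·26 = 26, so (-52, 26) solves it.
Adding 3·19 to m and subtracting 3·9 from n gives the tidier solution (5, -1).
Check: 9·5 + 19·(-1) = 45 − 19 = 26. ✓

m = 5, n = -1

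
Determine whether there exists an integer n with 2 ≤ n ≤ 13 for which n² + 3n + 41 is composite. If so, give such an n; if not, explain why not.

At n = 11: 11² + 3·11 + 41 = 195 = 3·65, which is composite.

n = 11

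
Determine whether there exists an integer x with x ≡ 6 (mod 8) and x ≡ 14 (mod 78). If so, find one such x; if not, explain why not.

gcd(8, 78) = 2. A simultaneous solution exists iff 6 ≡ 14 (mod 2); here 6 mod 2 = 0 = 14 mod 2, so it does.
Step through x = 6, 6 + 8, 6 + 2·8, …: the values 6, 14 reduce mod 78 to 6, 14. The value 14 hits 14.
Verify: 14 = 1·8 + 6 and 14 = 0·78 + 14. ✓

x = 14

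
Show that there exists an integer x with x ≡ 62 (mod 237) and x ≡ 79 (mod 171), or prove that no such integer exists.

Reduce both congruences modulo 3, which divides 237 and 171: they say x ≡ 62 (mod 3) and x ≡ 79 (mod 3).
But 62 mod 3 = 2 while 79 mod 3 = 1, a contradiction.
Therefore no such x exists.

No, no such integer exists.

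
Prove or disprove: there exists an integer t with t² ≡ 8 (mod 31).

t = 15 works: 15² = 225, and 225 − 8 = 217 = 7·31.

t = 15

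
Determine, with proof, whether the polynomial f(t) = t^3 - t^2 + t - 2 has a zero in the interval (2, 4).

No such root exists.

Evaluate at the endpoints: f(2) = 4, f(4) = 50 — same sign (positive).
The derivative f'(t) = 3t^2 - 2t + 1 is a quadratic with discriminant (-2)² − 4·3·1 = -8 < 0; it never vanishes, so it is always positive (sign of the leading coefficient).
So f is strictly increasing; between 2 and 4 its values lie between f(2) = 4 and f(4) = 50, all positive. Therefore f has no root in (2, 4).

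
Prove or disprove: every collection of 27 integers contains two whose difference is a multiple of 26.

There are exactly 26 possible remainders on division by 26.
Since 27 > 26, two of the 27 integers must share a residue class by the pigeonhole principle; call them a and b.
Equal remainders mean a − b ≡ 0 (mod 26), so 26 divides their difference.

Yes.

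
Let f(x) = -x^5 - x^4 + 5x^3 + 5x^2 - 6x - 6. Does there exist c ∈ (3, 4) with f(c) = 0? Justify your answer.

No such root exists.

f(3) = -168 and f(4) = -910, both negative, so a sign-change argument is unavailable; we show f keeps this sign on the whole interval.
Substitute x = 3 + u, where 0 < u < 1 on the interval. Expanding, f(3 + u) = -u^5 - 16u^4 - 97u^3 - 274u^2 - 354u - 168.
The nonzero coefficients here are all negative, so for u > 0 every term is negative (or zero), and the constant term -168 is strictly negative.
Therefore f(x) < 0 throughout (3, 4), and f has no zero there.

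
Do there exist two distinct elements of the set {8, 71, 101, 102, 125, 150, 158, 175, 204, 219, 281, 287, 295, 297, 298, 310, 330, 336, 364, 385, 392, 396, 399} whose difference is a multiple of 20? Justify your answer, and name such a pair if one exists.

Yes: 101 and 281.

101 mod 20 = 1 and 281 mod 20 = 1, so 281 − 101 = 180 = 9·20.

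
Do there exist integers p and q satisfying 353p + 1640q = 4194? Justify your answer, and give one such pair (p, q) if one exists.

Since gcd(353, 1640) = 1, every integer is an integer combination of 353 and 1640.
Euclidean algorithm: 1640 = 4·353 + 228, 353 = 1·228 + 125, 228 = 1·125 + 103, 125 = 1·103 + 22, 103 = 4·22 + 15, 22 = 1·15 + 7, 15 = 2·7 + 1, 7 = 7·1 + 0.
Back-substituting, 1 = 15 − 2·7 = 15 − 2·(22 − 1·15) = −2·22 + 3·15 = −2·22 + 3·(103 − 4·22) = 3·103 − 14·22 = 3·103 − 14·(125 − 1·103) = −14·125 + 17·103 = −14·125 + 17·(228 − 1·125) = 17·228 − 31·125 = 17·228 − 31·(353 − 1·228) = −31·353 + 48·228 = −31·353 + 48·(1640 − 4·353) = 48·1640 − 223·353; that is, 353·(-223) + 1640·48 = 1.
Scaling by 4194 gives the particular solution (p, q) = (-935262, 201312).
Adding 571·1640 to p and subtracting 571·353 from q gives the tidier solution (1178, -251).
Indeed 353·1178 + 1640·(-251) = 415834 − 411640 = 4194.

p = 1178, q = -251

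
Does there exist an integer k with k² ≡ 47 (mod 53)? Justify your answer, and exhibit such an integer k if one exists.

Take k = 43. Then 43² = 1849 = 34·53 + 47, so 43² ≡ 47 (mod 53).

k = 43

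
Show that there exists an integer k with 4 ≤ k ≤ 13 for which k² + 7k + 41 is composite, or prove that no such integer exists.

At k = 8: 8² + 7·8 + 41 = 161 = 7·23, which is composite.

k = 8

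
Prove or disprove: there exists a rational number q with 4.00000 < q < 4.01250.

q = 325/81

Scale by 81: the interval becomes (324.00000, 325.01250), which contains the integer 325.
Dividing back, 4.00000 < 325/81 < 4.01250, and 325/81 is rational.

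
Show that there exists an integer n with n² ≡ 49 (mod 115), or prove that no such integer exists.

n = 108 works: 108² = 11664, and 11664 − 49 = 11615 = 101·115.

n = 108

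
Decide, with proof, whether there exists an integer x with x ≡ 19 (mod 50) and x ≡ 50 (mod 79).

x = 919

The moduli 50 and 79 are coprime, so by the Chinese Remainder Theorem a unique solution modulo 3950 exists.
Any solution of the first congruence is x = 19 + 50t; substituting into the second, 50t ≡ 50 − 19 ≡ 31 (mod 79).
Since 50·49 = 2450 = 31·79 + 1, the inverse of 50 mod 79 is 49.
Therefore t ≡ 49·31 = 1519 ≡ 18 (mod 79).
With t = 18: x = 19 + 50·18 = 919.
Check: 919 mod 50 = 19, 919 mod 79 = 50. ✓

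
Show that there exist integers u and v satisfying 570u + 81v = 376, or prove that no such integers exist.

gcd(570, 81) = 3, so every integer of the form 570u + 81v is a multiple of 3.
But 376 is not a multiple of 3 (it leaves remainder 1).
So the equation is unsolvable over ℤ.

No such integers exist.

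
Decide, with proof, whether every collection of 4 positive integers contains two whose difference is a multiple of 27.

No, the set {22, 23, 24, 25} is a counterexample.

Consider the 4 integers 22, 23, 24, 25. They lie in distinct residue classes modulo 27, since 4 ≤ 27.
Any two of them differ by at most 3 < 27 and by at least 1, so no difference is a multiple of 27.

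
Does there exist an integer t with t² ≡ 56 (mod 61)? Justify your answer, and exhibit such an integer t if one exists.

Take t = 19. Then 19² = 361 = 5·61 + 56, so 19² ≡ 56 (mod 61).

t = 19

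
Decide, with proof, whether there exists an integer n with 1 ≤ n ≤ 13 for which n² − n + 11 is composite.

At n = 11: 11² − 11 + 11 = 121 = 11·11, which is composite.

n = 11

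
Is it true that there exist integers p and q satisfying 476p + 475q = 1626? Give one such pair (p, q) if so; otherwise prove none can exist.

Since gcd(476, 475) = 1, every integer is an integer combination of 476 and 475.
Dividing repeatedly: 476 = 1·475 + 1, 475 = 475·1 + 0.
Back-substituting, 1 = 476 − 1·475; that is, 476·1 + 475·(-1) = 1.
Scaling by 1626 gives the particular solution (p, q) = (1626, -1626).
Subtracting 3·475 from p and adding 3·476 to q gives the tidier solution (201, -198).
Check: 476·201 + 475·(-198) = 95676 − 94050 = 1626. ✓

p = 201, q = -198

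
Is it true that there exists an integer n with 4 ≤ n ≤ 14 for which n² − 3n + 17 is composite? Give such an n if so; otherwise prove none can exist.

At n = 7: 7² − 3·7 + 17 = 45 = 3·15, which is composite.

n = 7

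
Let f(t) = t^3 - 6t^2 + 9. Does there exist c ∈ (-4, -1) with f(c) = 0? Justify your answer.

f(-4) = -151 and f(-1) = 2, which have opposite signs.
As a polynomial, f is continuous on every closed interval.
By the Intermediate Value Theorem f must vanish at some point of (-4, -1).

Yes, such a c exists.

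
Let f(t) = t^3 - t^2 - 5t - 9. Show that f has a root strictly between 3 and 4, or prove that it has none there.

Such a root exists.

f(3) = -6 and f(4) = 19, which have opposite signs.
f is continuous everywhere (it is a polynomial), in particular on [3, 4].
By the Intermediate Value Theorem f must vanish at some point of (3, 4).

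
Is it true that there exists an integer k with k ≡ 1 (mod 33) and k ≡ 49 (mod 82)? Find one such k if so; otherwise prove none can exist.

k = 2509

The moduli 33 and 82 are coprime, so by the Chinese Remainder Theorem a unique solution modulo 2706 exists.
Any solution of the first congruence is k = 1 + 33t; substituting into the second, 33t ≡ 49 − 1 ≡ 48 (mod 82).
Since 33·5 = 165 = 2·82 + 1, the inverse of 33 mod 82 is 5.
Therefore t ≡ 5·48 = 240 ≡ 76 (mod 82).
With t = 76: k = 1 + 33·76 = 2509.
Check: 2509 mod 33 = 1, 2509 mod 82 = 49. ✓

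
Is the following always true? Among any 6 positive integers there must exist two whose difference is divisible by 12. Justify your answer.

No, the set {7, 8, 9, 10, 11, 12} is a counterexample.

Try 6 consecutive integers, 7, 8, …, 12. Their remainders mod 12 are 7, 8, 9, 10, 11, 0 — pairwise different, as any 6 ≤ 12 consecutive integers have distinct residues.
Any two of them differ by at most 5 < 12 and by at least 1, so no difference is a multiple of 12.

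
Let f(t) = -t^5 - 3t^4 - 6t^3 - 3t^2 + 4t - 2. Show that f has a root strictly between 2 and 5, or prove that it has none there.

f has no root in that interval.

f(2) = -134 and f(5) = -5807, both negative, so a sign-change argument is unavailable; we show f keeps this sign on the whole interval.
Shift to the endpoint 2: with t = 2 + u (0 < u < 3), one computes f(2 + u) = -u^5 - 13u^4 - 70u^3 - 191u^2 - 256u - 134.
The nonzero coefficients here are all negative, so for u > 0 every term is negative (or zero), and the constant term -134 is strictly negative.
Therefore f(t) < 0 throughout (2, 5), and f has no zero there.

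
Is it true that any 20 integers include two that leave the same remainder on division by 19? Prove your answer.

Yes, this is always true.

Partition the integers by their residue mod 19; there are 19 classes.
With 20 integers and only 19 classes, the pigeonhole principle forces two of them, say a and b, into the same class.
That is, a and b leave the same remainder on division by 19, as claimed.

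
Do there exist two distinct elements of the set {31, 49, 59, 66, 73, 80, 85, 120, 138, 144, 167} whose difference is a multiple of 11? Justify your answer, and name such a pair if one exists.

There is no such pair.

Reduce each element modulo 11: 31↦9, 49↦5, 59↦4, 66↦0, 73↦7, 80↦3, 85↦8, 120↦10, 138↦6, 144↦1, 167↦2.
All 11 residues are distinct, so no two elements differ by a multiple of 11.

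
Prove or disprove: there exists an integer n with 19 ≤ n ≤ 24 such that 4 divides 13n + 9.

n = 19

At n = 19 we get 13·19 + 9 = 256, and 256 = 4·64.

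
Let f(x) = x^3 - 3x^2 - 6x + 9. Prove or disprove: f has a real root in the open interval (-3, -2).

Such a root exists.

f(-3) = -27 and f(-2) = 1, which have opposite signs.
As a polynomial, f is continuous on every closed interval.
By the Intermediate Value Theorem, f takes the value 0 somewhere in the open interval.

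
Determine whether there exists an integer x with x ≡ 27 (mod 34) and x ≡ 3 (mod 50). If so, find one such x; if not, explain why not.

x = 503

Here gcd(34, 50) = 2, and both 27 and 3 leave remainder 1 mod 2, so the system is consistent.
Write x = 27 + 34t. Then 34t ≡ 3 − 27 ≡ 26 (mod 50); dividing through by 2 gives 17t ≡ 13 (mod 25).
Since 17·3 = 51 = 2·25 + 1, the inverse of 17 mod 25 is 3.
Multiplying by 3: t ≡ 3·13 = 39 ≡ 14 (mod 25).
Then x = 27 + 34·14 = 503.
Check: 503 mod 34 = 27, 503 mod 50 = 3. ✓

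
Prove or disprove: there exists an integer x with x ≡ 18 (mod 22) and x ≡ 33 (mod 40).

There is no such integer.

gcd(22, 40) = 2. If x ≡ 18 (mod 22) and x ≡ 33 (mod 40), then x ≡ 18 (mod 2) and x ≡ 33 (mod 2).
But 18 mod 2 = 0 while 33 mod 2 = 1, a contradiction.
Therefore no such x exists.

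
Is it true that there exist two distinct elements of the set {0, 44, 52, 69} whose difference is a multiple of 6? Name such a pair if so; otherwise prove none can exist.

Reduce each element modulo 6: 0↦0, 44↦2, 52↦4, 69↦3.
All 4 residues are distinct, so no two elements differ by a multiple of 6.

No, no such pair exists.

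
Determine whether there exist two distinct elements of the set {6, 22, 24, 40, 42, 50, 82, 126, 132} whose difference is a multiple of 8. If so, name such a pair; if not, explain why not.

Yes: 6 and 22.

6 mod 8 = 6 and 22 mod 8 = 6, so 22 − 6 = 16 = 2·8.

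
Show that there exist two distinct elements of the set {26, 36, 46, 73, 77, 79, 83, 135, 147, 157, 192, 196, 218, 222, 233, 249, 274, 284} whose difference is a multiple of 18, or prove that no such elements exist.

No such pair exists.

Reduce each element modulo 18: 26↦8, 36↦0, 46↦10, 73↦1, 77↦5, 79↦7, 83↦11, 135↦9, 147↦3, 157↦13, 192↦12, 196↦16, 218↦2, 222↦6, 233↦17, 249↦15, 274↦4, 284↦14.
All 18 residues are distinct, so no two elements differ by a multiple of 18.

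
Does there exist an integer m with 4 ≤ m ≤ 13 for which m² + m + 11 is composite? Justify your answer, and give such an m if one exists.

At m = 11: 11² + 11 + 11 = 143 = 11·13, which is composite.

m = 11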